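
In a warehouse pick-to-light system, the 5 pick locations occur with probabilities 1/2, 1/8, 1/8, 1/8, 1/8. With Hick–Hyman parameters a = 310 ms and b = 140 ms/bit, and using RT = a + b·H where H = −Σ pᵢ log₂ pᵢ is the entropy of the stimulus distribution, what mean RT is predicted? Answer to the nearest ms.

590 ms

H = −Σ pᵢ log₂ pᵢ = 0.5·1 + 0.125·3 + 0.125·3 + 0.125·3 + 0.125·3 = 2.000 bits.
RT = 310 + 140 × 2.000 = 590.00 ms.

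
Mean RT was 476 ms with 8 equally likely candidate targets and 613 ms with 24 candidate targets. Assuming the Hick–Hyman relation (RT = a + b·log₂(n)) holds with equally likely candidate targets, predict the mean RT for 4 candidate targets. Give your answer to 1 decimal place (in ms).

Solve the two-equation system in a and b:
  b = (613 − 476) / (log₂ 24 − log₂ 8) = 137 / (4.5850 − 3) = 86.437 ms/bit
  a = 476 − 86.437 × 3 = 216.688 ms
Then RT(4) = 216.688 + 86.437 × log₂ 4 = 216.688 + 86.437 × 2 ≈ 389.563 ms.

389.6 ms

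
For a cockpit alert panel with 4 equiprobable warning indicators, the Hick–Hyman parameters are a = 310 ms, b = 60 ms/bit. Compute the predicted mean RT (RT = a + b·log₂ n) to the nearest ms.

430 ms

log₂(4) = 2 bits, so RT = 310 + 60 × 2 ≈ 430.000 ms.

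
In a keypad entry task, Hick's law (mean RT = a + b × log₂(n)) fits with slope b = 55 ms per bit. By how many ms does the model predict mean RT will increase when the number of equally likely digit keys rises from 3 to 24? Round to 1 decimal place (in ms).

165.0 ms

ΔRT = (a + b log₂ n₂) − (a + b log₂ n₁) = b·(log₂ n₂ − log₂ n₁).
log₂(24) − log₂(3) = log₂(24/3) = log₂(8) = 3.
ΔRT = 55 × 3.0000 = 165.000 ms.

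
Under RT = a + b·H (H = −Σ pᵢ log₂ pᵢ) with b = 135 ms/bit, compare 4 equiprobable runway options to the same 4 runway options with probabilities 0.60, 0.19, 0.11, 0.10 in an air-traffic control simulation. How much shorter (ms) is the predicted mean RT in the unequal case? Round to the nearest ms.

The RT saving is b·ΔH. Equiprobable H₀ = log₂(4) = 2.0000 bits; with the given probabilities H = 1.5799 bits.
b·(H₀ − H) = 135 × (2.0000 − 1.5799) = 56.72 ms.

57 ms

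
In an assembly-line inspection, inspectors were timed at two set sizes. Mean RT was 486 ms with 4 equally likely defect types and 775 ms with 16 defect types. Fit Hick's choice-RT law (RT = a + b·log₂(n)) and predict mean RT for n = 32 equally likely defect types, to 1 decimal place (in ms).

Solve the two-equation system in a and b:
  b = (775 − 486) / (log₂ 16 − log₂ 4) = 289 / (4 − 2) = 144.500 ms/bit
  a = 486 − 144.500 × 2 = 197.000 ms
Then RT(32) = 197.000 + 144.500 × log₂ 32 = 197.000 + 144.500 × 5 ≈ 919.500 ms.

919.5 ms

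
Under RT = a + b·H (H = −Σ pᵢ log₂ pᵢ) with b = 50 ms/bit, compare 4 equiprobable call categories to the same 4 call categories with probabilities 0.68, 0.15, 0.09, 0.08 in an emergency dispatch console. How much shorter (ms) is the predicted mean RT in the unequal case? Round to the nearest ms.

30 ms

The RT saving is b·ΔH. Equiprobable H₀ = log₂(4) = 2.0000 bits; with the given probabilities H = 1.3931 bits.
b·(H₀ − H) = 50 × (2.0000 − 1.3931) = 30.35 ms.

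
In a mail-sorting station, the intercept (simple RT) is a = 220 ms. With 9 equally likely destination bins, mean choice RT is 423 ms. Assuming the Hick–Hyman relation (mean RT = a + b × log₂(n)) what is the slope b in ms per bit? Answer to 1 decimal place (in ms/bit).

b = (423 − 220) / log₂(9) = 203 / 3.1699 = 64.039 ms/bit.

64.0 ms/bit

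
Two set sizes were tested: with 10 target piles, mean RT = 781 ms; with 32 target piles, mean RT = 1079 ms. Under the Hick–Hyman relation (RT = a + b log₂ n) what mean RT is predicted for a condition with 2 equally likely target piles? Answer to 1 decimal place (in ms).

Solve the two-equation system in a and b:
  b = (1079 − 781) / (log₂ 32 − log₂ 10) = 298 / (5 − 3.3219) = 177.585 ms/bit
  a = 781 − 177.585 × 3.3219 = 191.076 ms
Then RT(2) = 191.076 + 177.585 × log₂ 2 = 191.076 + 177.585 × 1 ≈ 368.661 ms.

368.7 ms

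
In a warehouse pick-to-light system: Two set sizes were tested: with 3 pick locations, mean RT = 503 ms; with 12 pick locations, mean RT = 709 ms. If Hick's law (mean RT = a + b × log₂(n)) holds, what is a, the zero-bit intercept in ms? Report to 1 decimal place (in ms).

b = (RT₂ − RT₁)/(log₂ n₂ − log₂ n₁) = (709 − 503)/(3.5850 − 1.5850) = 103.000 ms/bit.
Intercept: a = 503 − 103.000·log₂(3) = 339.749 ms.

339.7 ms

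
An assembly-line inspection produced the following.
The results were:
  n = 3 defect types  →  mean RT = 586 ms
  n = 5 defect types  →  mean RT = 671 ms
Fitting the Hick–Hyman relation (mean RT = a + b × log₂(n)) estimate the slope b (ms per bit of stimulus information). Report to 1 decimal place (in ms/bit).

115.3 ms/bit

Slope: b = (671 − 586) / (log₂ 5 − log₂ 3) = 85/0.7370 = 115.338 ms/bit.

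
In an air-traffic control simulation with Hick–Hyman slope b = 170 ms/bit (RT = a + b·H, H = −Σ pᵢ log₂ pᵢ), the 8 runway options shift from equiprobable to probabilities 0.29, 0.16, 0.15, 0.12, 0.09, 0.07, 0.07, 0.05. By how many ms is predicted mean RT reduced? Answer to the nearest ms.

The RT saving is b·ΔH. Equiprobable H₀ = log₂(8) = 3.0000 bits; with the given probabilities H = 2.7844 bits.
b·(H₀ − H) = 170 × (3.0000 − 2.7844) = 36.65 ms.

37 ms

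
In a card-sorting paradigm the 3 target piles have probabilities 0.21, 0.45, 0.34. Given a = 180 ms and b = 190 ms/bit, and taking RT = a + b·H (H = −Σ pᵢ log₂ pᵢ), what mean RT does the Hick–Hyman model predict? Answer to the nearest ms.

469 ms

Entropy contributions −pᵢ log₂ pᵢ: 0.4728, 0.5184, 0.5292; sum H = 1.5204 bits.
RT = a + bH = 180 + 190·1.5204 = 468.88 ms.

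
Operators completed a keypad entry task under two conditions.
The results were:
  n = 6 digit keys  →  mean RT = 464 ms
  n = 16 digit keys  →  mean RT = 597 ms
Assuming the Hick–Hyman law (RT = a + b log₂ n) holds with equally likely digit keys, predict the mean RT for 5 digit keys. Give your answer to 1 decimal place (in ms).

With log₂ n on the abscissa the relation is linear; from the two conditions:
  b = (597 − 464) / (log₂ 16 − log₂ 6) = 133 / (4 − 2.5850) = 93.990 ms/bit
  a = 464 − 93.990 × 2.5850 = 221.038 ms
Then RT(5) = 221.038 + 93.990 × log₂ 5 = 221.038 + 93.990 × 2.3219 ≈ 439.277 ms.

439.3 ms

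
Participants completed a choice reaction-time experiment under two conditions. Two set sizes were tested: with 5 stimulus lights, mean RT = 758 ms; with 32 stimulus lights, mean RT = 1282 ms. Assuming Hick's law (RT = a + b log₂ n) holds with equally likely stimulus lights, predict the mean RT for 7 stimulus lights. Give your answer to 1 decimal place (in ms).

853.0 ms

Solve the two-equation system in a and b:
  b = (1282 − 758) / (log₂ 32 − log₂ 5) = 524 / (5 − 2.3219) = 195.663 ms/bit
  a = 758 − 195.663 × 2.3219 = 303.684 ms
Then RT(7) = 303.684 + 195.663 × log₂ 7 = 303.684 + 195.663 × 2.8074 ≈ 852.980 ms.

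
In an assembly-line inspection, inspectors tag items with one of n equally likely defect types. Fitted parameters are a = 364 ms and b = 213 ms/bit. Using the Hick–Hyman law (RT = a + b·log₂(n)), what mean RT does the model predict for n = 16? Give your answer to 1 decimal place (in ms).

1216.0 ms

log₂(16) = 4 bits, so RT = 364 + 213 × 4 ≈ 1216.000 ms.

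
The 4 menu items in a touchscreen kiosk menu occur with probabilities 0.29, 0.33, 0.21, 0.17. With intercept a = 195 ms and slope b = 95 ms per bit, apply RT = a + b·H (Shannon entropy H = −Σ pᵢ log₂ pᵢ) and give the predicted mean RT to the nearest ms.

381 ms

Entropy contributions −pᵢ log₂ pᵢ: 0.5179, 0.5278, 0.4728, 0.4346; sum H = 1.9531 bits.
RT = a + bH = 195 + 95·1.9531 = 380.55 ms.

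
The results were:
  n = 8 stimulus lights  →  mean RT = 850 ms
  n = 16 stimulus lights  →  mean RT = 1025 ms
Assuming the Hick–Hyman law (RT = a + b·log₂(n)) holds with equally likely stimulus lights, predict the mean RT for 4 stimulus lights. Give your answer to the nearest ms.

RT is linear in log₂ n, so two points fix the line:
  b = (1025 − 850) / (log₂ 16 − log₂ 8) = 175 / (4 − 3) = 175 ms/bit
  a = 850 − 175 × 3 = 325 ms
Then RT(4) = 325 + 175 × log₂ 4 = 325 + 175 × 2 ≈ 675.000 ms.

675 ms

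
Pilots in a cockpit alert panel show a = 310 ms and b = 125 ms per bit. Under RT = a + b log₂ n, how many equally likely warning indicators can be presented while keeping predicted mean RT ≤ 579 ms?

125·log₂ n ≤ 579 − 310 = 269, giving log₂ n ≤ 2.1520 and n ≤ 4.444. The largest whole number is 4.

4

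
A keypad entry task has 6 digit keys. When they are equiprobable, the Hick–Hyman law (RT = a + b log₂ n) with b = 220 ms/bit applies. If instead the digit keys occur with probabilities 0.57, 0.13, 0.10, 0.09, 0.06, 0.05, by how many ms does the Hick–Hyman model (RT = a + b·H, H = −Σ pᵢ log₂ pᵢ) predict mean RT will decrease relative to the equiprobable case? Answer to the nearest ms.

The RT saving is b·ΔH. Equiprobable H₀ = log₂(6) = 2.5850 bits; with the given probabilities H = 1.9494 bits.
b·(H₀ − H) = 220 × (2.5850 − 1.9494) = 139.83 ms.

140 ms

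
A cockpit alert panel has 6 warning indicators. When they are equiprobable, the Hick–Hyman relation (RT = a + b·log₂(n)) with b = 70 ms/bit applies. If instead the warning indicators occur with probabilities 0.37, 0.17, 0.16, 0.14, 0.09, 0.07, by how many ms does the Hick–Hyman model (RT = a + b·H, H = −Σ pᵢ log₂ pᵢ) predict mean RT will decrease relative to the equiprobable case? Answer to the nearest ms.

The RT saving is b·ΔH. Equiprobable H₀ = log₂(6) = 2.5850 bits; with the given probabilities H = 2.3667 bits.
b·(H₀ − H) = 70 × (2.5850 − 2.3667) = 15.28 ms.

15 ms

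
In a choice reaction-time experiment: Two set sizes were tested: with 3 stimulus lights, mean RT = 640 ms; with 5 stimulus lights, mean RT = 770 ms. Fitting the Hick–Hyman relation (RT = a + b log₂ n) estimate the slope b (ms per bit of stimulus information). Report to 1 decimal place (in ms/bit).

Slope: b = (770 − 640) / (log₂ 5 − log₂ 3) = 130/0.7370 = 176.399 ms/bit.

176.4 ms/bit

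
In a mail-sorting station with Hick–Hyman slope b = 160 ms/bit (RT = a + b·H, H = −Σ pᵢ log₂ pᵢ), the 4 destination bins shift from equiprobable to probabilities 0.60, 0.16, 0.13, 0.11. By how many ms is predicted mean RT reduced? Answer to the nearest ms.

64 ms

The RT saving is b·ΔH. Equiprobable H₀ = log₂(4) = 2.0000 bits; with the given probabilities H = 1.5981 bits.
b·(H₀ − H) = 160 × (2.0000 − 1.5981) = 64.30 ms.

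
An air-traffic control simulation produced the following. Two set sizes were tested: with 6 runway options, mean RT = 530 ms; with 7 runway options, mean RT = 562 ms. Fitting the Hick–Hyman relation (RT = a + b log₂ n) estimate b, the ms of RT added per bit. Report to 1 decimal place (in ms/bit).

The slope on a log₂ axis is (562 − 530) / (2.8074 − 2.5850) = 143.890 ms/bit.

143.9 ms/bit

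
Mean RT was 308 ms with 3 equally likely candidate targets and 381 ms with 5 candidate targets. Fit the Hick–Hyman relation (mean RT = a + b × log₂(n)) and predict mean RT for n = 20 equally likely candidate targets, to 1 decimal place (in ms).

579.1 ms

With log₂ n on the abscissa the relation is linear; from the two conditions:
  b = (381 − 308) / (log₂ 5 − log₂ 3) = 73 / (2.3219 − 1.5850) = 99.055 ms/bit
  a = 308 − 99.055 × 1.5850 = 151.002 ms
Then RT(20) = 151.002 + 99.055 × log₂ 20 = 151.002 + 99.055 × 4.3219 ≈ 579.110 ms.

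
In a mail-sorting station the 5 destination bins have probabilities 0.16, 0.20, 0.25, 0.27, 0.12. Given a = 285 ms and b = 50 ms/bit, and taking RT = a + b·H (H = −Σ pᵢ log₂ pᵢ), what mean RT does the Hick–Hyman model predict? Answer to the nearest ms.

Entropy contributions −pᵢ log₂ pᵢ: 0.4230, 0.4644, 0.5000, 0.5100, 0.3671; sum H = 2.2645 bits.
RT = a + bH = 285 + 50·2.2645 = 398.22 ms.

398 ms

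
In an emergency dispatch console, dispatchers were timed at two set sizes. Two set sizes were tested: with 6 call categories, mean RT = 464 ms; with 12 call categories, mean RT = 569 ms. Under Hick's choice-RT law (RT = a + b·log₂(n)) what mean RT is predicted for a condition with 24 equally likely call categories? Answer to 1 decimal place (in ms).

674.0 ms

Fit slope and intercept:
  b = (569 − 464) / (log₂ 12 − log₂ 6) = 105 / (3.5850 − 2.5850) = 105.000 ms/bit
  a = 464 − 105.000 × 2.5850 = 192.579 ms
Then RT(24) = 192.579 + 105.000 × log₂ 24 = 192.579 + 105.000 × 4.5850 ≈ 674.000 ms.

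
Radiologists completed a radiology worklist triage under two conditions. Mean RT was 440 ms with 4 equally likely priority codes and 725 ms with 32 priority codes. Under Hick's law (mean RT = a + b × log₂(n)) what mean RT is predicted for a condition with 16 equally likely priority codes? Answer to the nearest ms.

630 ms

RT is linear in log₂ n, so two points fix the line:
  b = (725 − 440) / (log₂ 32 − log₂ 4) = 285 / (5 − 2) = 95 ms/bit
  a = 440 − 95 × 2 = 250 ms
Then RT(16) = 250 + 95 × log₂ 16 = 250 + 95 × 4 ≈ 630.000 ms.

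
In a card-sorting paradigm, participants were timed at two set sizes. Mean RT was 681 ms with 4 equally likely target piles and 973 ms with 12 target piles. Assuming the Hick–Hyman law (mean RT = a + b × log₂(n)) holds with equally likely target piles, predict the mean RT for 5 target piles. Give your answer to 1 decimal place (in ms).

740.3 ms

RT is linear in log₂ n, so two points fix the line:
  b = (973 − 681) / (log₂ 12 − log₂ 4) = 292 / (3.5850 − 2) = 184.231 ms/bit
  a = 681 − 184.231 × 2 = 312.537 ms
Then RT(5) = 312.537 + 184.231 × log₂ 5 = 312.537 + 184.231 × 2.3219 ≈ 740.309 ms.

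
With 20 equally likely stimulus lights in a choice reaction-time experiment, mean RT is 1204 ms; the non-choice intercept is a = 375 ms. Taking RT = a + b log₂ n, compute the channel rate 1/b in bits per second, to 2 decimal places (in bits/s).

5.21 bits/s

b = (1204 − 375)/log₂ 20 = 829/4.3219 = 191.813 ms per bit = 0.19181 s/bit; the reciprocal is 5.213 bits/s.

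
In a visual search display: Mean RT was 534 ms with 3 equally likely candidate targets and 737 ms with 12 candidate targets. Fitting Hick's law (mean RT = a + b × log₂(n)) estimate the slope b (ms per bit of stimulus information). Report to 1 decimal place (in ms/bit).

The slope on a log₂ axis is (737 − 534) / (3.5850 − 1.5850) = 101.500 ms/bit.

101.5 ms/bit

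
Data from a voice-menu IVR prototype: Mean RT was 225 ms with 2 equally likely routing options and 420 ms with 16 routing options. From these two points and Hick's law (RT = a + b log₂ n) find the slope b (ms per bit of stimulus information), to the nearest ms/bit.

65 ms/bit

The slope on a log₂ axis is (420 − 225) / (4 − 1) = 65 ms/bit.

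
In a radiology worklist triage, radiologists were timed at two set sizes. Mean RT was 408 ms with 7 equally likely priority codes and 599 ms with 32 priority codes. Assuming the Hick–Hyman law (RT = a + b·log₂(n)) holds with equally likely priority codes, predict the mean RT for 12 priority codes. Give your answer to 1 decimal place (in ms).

Fit slope and intercept:
  b = (599 − 408) / (log₂ 32 − log₂ 7) = 191 / (5 − 2.8074) = 87.109 ms/bit
  a = 408 − 87.109 × 2.8074 = 163.453 ms
Then RT(12) = 163.453 + 87.109 × log₂ 12 = 163.453 + 87.109 × 3.5850 ≈ 475.737 ms.

475.7 ms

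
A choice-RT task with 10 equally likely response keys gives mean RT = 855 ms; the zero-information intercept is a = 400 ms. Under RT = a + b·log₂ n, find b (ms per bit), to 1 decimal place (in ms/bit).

137.0 ms/bit

10 alternatives carry log₂ 10 = 3.3219 bits; the choice cost is 855 − 400 = 455 ms, so b = 455/3.3219 = 136.969 ms/bit.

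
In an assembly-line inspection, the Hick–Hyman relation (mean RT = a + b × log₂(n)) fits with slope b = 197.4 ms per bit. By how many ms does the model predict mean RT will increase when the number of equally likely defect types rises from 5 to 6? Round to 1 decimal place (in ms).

ΔRT = (a + b log₂ n₂) − (a + b log₂ n₁) = b·(log₂ n₂ − log₂ n₁).
log₂(6) − log₂(5) = 2.5850 − 2.3219 = 0.2630.
ΔRT = 197.4 × 0.2630 = 51.923 ms.

51.9 ms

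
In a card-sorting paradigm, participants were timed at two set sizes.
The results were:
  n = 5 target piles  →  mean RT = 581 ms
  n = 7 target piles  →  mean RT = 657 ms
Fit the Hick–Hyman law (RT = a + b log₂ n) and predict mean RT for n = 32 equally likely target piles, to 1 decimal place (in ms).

1000.3 ms

Solve the two-equation system in a and b:
  b = (657 − 581) / (log₂ 7 − log₂ 5) = 76 / (2.8074 − 2.3219) = 156.563 ms/bit
  a = 581 − 156.563 × 2.3219 = 217.471 ms
Then RT(32) = 217.471 + 156.563 × log₂ 32 = 217.471 + 156.563 × 5 ≈ 1000.288 ms.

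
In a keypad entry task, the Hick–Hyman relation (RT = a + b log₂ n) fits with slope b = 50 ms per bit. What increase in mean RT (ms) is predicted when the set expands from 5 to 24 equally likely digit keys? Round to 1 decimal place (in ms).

The intercept a cancels: ΔRT = b·(log₂ n₂ − log₂ n₁) = b·log₂(n₂/n₁).
log₂(24) − log₂(5) = 4.5850 − 2.3219 = 2.2630.
ΔRT = 50 × 2.2630 = 113.152 ms.

113.2 ms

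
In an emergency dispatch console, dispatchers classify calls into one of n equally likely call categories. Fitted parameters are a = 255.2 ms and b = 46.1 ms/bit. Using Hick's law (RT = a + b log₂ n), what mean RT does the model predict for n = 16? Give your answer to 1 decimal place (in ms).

log₂(16) = 4 bits, so RT = 255.2 + 46.1 × 4 ≈ 439.600 ms.

439.6 ms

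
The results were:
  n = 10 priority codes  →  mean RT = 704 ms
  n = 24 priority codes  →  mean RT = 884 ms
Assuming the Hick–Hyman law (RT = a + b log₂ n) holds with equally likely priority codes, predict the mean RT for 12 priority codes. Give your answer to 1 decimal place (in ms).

Fit slope and intercept:
  b = (884 − 704) / (log₂ 24 − log₂ 10) = 180 / (4.5850 − 3.3219) = 142.514 ms/bit
  a = 704 − 142.514 × 3.3219 = 230.579 ms
Then RT(12) = 230.579 + 142.514 × log₂ 12 = 230.579 + 142.514 × 3.5850 ≈ 741.486 ms.

741.5 ms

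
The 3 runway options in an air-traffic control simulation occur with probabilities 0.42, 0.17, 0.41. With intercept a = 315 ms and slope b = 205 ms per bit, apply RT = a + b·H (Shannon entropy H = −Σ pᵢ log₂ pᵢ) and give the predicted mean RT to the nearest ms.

620 ms

H = 0.42·log₂(1/0.42) + 0.17·log₂(1/0.17) + 0.41·log₂(1/0.41) = 1.4876 bits.
RT = 315 + 205 × 1.4876 = 619.96 ms.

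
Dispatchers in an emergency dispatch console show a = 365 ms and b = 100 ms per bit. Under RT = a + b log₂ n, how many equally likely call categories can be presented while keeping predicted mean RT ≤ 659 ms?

7

Set 365 + 100·log₂ n ≤ 659 → log₂ n ≤ (659 − 365)/100 = 2.9400.
So n ≤ 2^2.9400 = 7.674; the largest integer n is 7.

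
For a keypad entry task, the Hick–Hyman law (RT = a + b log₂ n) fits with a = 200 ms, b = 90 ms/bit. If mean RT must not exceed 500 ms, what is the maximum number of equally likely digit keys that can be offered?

10

Set 200 + 90·log₂ n ≤ 500 → log₂ n ≤ (500 − 200)/90 = 3.3333.
So n ≤ 2^3.3333 = 10.079; the largest integer n is 10.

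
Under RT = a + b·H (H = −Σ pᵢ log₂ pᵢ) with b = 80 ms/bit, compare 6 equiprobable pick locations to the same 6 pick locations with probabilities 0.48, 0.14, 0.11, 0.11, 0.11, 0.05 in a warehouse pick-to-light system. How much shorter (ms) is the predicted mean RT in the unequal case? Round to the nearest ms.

33 ms

Equiprobable entropy H₀ = log₂ 6 = 2.5850 bits.
Skewed entropy H = −Σ pᵢ log₂ pᵢ = 2.1723 bits.
ΔRT = b·(H₀ − H) = 80 × 0.4126 = 33.01 ms.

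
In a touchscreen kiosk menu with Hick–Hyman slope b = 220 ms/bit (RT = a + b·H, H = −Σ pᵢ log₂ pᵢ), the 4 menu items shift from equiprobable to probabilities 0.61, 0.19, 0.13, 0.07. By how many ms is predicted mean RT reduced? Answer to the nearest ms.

Equiprobable entropy H₀ = log₂ 4 = 2.0000 bits.
Skewed entropy H = −Σ pᵢ log₂ pᵢ = 1.5414 bits.
ΔRT = b·(H₀ − H) = 220 × 0.4586 = 100.89 ms.

101 ms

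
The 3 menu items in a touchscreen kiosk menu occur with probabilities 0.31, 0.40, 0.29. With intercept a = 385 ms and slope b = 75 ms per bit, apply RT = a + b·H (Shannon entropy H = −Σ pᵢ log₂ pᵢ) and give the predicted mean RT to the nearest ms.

503 ms

Entropy contributions −pᵢ log₂ pᵢ: 0.5238, 0.5288, 0.5179; sum H = 1.5705 bits.
RT = a + bH = 385 + 75·1.5705 = 502.79 ms.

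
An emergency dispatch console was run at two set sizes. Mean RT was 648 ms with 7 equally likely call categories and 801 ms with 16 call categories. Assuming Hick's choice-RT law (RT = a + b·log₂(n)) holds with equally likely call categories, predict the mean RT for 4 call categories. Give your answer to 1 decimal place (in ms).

RT is linear in log₂ n, so two points fix the line:
  b = (801 − 648) / (log₂ 16 − log₂ 7) = 153 / (4 − 2.8074) = 128.286 ms/bit
  a = 648 − 128.286 × 2.8074 = 287.855 ms
Then RT(4) = 287.855 + 128.286 × log₂ 4 = 287.855 + 128.286 × 2 ≈ 544.427 ms.

544.4 ms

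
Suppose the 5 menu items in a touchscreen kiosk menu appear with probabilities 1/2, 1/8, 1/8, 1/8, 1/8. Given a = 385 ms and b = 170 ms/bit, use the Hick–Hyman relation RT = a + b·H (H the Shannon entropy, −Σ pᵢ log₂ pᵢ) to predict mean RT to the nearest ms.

Each term −pᵢ log₂ pᵢ: 0.5·1 + 0.125·3 + 0.125·3 + 0.125·3 + 0.125·3; summed, H = 2.000 bits.
Mean RT = a + bH = 385 + 170·2.000 = 725.00 ms.

725 ms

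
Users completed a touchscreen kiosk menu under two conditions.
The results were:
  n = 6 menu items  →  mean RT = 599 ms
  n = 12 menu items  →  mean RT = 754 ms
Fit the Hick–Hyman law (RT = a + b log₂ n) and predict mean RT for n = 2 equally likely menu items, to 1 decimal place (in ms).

Fit slope and intercept:
  b = (754 − 599) / (log₂ 12 − log₂ 6) = 155 / (3.5850 − 2.5850) = 155.000 ms/bit
  a = 599 − 155.000 × 2.5850 = 198.331 ms
Then RT(2) = 198.331 + 155.000 × log₂ 2 = 198.331 + 155.000 × 1 ≈ 353.331 ms.

353.3 ms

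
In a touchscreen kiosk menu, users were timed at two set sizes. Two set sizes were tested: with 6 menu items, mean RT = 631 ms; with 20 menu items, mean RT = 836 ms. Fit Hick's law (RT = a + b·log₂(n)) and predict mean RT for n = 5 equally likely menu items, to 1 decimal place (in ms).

RT is linear in log₂ n, so two points fix the line:
  b = (836 − 631) / (log₂ 20 − log₂ 6) = 205 / (4.3219 − 2.5850) = 118.022 ms/bit
  a = 631 − 118.022 × 2.5850 = 325.918 ms
Then RT(5) = 325.918 + 118.022 × log₂ 5 = 325.918 + 118.022 × 2.3219 ≈ 599.956 ms.

600.0 ms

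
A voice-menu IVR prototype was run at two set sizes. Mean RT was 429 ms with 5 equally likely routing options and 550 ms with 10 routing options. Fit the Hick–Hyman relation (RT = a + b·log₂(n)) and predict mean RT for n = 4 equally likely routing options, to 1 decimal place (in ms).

With log₂ n on the abscissa the relation is linear; from the two conditions:
  b = (550 − 429) / (log₂ 10 − log₂ 5) = 121 / (3.3219 − 2.3219) = 121.000 ms/bit
  a = 429 − 121.000 × 2.3219 = 148.047 ms
Then RT(4) = 148.047 + 121.000 × log₂ 4 = 148.047 + 121.000 × 2 ≈ 390.047 ms.

390.0 ms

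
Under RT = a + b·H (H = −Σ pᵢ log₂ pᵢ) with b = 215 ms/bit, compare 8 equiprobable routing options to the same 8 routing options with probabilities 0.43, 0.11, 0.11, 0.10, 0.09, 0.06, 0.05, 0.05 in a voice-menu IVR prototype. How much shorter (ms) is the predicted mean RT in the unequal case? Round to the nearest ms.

The RT saving is b·ΔH. Equiprobable H₀ = log₂(8) = 3.0000 bits; with the given probabilities H = 2.5447 bits.
b·(H₀ − H) = 215 × (3.0000 − 2.5447) = 97.89 ms.

98 ms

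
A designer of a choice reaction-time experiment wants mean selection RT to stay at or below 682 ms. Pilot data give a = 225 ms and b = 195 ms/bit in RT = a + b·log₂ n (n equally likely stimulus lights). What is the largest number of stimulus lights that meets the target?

5

Information budget: (682 − 225)/195 = 2.3436 bits, so n ≤ 2^2.3436 = 5.076 → at most 5.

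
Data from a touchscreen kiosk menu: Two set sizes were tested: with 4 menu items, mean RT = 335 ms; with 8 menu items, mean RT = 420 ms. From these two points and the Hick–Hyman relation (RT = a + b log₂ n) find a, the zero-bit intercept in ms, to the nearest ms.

Slope: b = (420 − 335) / (log₂ 8 − log₂ 4) = 85/1.0000 = 85 ms/bit.
Intercept: a = 335 − 85·log₂(4) = 165.000 ms.

165 ms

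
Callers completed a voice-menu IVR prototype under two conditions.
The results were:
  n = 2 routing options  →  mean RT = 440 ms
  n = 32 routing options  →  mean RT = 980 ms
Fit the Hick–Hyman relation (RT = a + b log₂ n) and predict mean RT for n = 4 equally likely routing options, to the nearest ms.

RT is linear in log₂ n, so two points fix the line:
  b = (980 − 440) / (log₂ 32 − log₂ 2) = 540 / (5 − 1) = 135 ms/bit
  a = 440 − 135 × 1 = 305 ms
Then RT(4) = 305 + 135 × log₂ 4 = 305 + 135 × 2 ≈ 575.000 ms.

575 ms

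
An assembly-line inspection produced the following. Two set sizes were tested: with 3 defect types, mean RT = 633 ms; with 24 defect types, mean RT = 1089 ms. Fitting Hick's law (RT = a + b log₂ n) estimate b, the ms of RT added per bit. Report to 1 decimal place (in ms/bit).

152.0 ms/bit

b = (RT₂ − RT₁)/(log₂ n₂ − log₂ n₁) = (1089 − 633)/(4.5850 − 1.5850) = 152.000 ms/bit.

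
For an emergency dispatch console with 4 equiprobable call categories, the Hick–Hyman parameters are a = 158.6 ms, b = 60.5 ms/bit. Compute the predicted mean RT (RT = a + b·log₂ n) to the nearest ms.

log₂(4) = 2 bits, so RT = 158.6 + 60.5 × 2 ≈ 279.600 ms.

280 ms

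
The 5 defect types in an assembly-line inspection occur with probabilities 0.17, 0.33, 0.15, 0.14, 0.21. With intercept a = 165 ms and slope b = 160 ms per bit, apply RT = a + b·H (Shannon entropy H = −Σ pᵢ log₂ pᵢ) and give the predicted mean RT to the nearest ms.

H = 0.17·log₂(1/0.17) + 0.33·log₂(1/0.33) + 0.15·log₂(1/0.15) + 0.14·log₂(1/0.14) + 0.21·log₂(1/0.21) = 2.2429 bits.
RT = 165 + 160 × 2.2429 = 523.86 ms.

524 ms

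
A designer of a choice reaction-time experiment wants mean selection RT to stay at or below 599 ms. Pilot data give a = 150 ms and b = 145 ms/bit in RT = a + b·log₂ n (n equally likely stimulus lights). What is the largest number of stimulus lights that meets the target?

Set 150 + 145·log₂ n ≤ 599 → log₂ n ≤ (599 − 150)/145 = 3.0966.
So n ≤ 2^3.0966 = 8.554; the largest integer n is 8.

8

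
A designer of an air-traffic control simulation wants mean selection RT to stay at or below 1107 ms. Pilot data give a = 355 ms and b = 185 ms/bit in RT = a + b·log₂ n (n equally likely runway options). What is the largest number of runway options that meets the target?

16

185·log₂ n ≤ 1107 − 355 = 752, giving log₂ n ≤ 4.0649 and n ≤ 16.736. The largest whole number is 16.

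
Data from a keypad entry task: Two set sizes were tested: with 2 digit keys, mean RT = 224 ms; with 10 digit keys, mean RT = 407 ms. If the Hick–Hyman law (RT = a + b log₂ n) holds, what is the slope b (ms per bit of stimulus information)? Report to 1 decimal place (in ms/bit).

78.8 ms/bit

The slope on a log₂ axis is (407 − 224) / (3.3219 − 1) = 78.814 ms/bit.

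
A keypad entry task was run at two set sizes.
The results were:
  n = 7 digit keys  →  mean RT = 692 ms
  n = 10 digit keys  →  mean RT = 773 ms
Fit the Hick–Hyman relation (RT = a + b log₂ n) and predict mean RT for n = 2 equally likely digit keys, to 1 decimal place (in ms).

Fit slope and intercept:
  b = (773 − 692) / (log₂ 10 − log₂ 7) = 81 / (3.3219 − 2.8074) = 157.412 ms/bit
  a = 692 − 157.412 × 2.8074 = 250.089 ms
Then RT(2) = 250.089 + 157.412 × log₂ 2 = 250.089 + 157.412 × 1 ≈ 407.501 ms.

407.5 ms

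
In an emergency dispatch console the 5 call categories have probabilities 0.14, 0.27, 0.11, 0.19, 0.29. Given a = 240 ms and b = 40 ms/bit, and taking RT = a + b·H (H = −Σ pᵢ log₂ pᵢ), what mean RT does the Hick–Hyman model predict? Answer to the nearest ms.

329 ms

Entropy contributions −pᵢ log₂ pᵢ: 0.3971, 0.5100, 0.3503, 0.4552, 0.5179; sum H = 2.2305 bits.
RT = a + bH = 240 + 40·2.2305 = 329.22 ms.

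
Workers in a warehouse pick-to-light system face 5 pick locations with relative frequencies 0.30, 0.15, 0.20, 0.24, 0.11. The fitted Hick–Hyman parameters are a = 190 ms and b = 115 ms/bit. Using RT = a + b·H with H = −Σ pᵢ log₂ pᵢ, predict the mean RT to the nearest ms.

448 ms

Entropy contributions −pᵢ log₂ pᵢ: 0.5211, 0.4105, 0.4644, 0.4941, 0.3503; sum H = 2.2404 bits.
RT = a + bH = 190 + 115·2.2404 = 447.65 ms.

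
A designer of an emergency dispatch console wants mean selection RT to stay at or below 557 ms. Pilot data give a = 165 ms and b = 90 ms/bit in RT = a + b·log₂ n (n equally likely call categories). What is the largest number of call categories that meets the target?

20

90·log₂ n ≤ 557 − 165 = 392, giving log₂ n ≤ 4.3556 and n ≤ 20.472. The largest whole number is 20.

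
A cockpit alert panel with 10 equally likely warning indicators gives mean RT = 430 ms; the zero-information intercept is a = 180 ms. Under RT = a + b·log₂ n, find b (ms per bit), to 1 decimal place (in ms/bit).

75.3 ms/bit

log₂(10) = 3.3219 bits.
b = (RT − a)/log₂ n = (430 − 180) / 3.3219 = 75.257 ms/bit.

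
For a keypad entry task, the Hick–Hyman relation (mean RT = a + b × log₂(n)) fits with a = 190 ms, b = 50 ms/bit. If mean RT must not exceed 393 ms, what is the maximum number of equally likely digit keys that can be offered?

Set 190 + 50·log₂ n ≤ 393 → log₂ n ≤ (393 − 190)/50 = 4.0600.
So n ≤ 2^4.0600 = 16.679; the largest integer n is 16.

16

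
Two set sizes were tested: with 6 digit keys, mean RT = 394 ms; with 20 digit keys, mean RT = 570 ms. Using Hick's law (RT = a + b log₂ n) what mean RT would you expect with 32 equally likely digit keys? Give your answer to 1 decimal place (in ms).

Fit slope and intercept:
  b = (570 − 394) / (log₂ 20 − log₂ 6) = 176 / (4.3219 − 2.5850) = 101.326 ms/bit
  a = 394 − 101.326 × 2.5850 = 132.076 ms
Then RT(32) = 132.076 + 101.326 × log₂ 32 = 132.076 + 101.326 × 5 ≈ 638.706 ms.

638.7 ms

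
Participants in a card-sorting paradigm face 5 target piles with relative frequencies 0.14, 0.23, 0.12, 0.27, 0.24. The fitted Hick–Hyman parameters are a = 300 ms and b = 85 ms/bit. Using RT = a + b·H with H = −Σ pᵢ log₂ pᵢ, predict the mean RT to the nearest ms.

492 ms

H = 0.14·log₂(1/0.14) + 0.23·log₂(1/0.23) + 0.12·log₂(1/0.12) + 0.27·log₂(1/0.27) + 0.24·log₂(1/0.24) = 2.2560 bits.
RT = 300 + 85 × 2.2560 = 491.76 ms.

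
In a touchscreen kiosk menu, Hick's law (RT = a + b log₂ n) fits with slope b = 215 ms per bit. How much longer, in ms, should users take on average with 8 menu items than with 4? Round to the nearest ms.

215 ms

Only the slope matters, since a is common to both: ΔRT = b·log₂(n₂/n₁).
log₂(8) − log₂(4) = log₂(8/4) = log₂(2) = 1.
ΔRT = 215 × 1.0000 = 215.000 ms.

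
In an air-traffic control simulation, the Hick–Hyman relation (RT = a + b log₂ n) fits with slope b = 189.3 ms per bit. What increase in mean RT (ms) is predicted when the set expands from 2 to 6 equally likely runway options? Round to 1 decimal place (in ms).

300.0 ms

ΔRT = (a + b log₂ n₂) − (a + b log₂ n₁) = b·(log₂ n₂ − log₂ n₁).
log₂(6) − log₂(2) = 2.5850 − 1 = 1.5850.
ΔRT = 189.3 × 1.5850 = 300.033 ms.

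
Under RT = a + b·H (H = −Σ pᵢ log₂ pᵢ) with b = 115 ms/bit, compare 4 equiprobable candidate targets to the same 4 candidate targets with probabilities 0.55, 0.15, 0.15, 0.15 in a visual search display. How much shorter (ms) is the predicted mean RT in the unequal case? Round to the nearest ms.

Equiprobable entropy H₀ = log₂ 4 = 2.0000 bits.
Skewed entropy H = −Σ pᵢ log₂ pᵢ = 1.7060 bits.
ΔRT = b·(H₀ − H) = 115 × 0.2940 = 33.81 ms.

34 ms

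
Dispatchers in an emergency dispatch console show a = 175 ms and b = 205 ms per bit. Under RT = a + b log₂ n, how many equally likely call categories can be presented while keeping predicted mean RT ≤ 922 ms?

12

Information budget: (922 − 175)/205 = 3.6439 bits, so n ≤ 2^3.6439 = 12.500 → at most 12.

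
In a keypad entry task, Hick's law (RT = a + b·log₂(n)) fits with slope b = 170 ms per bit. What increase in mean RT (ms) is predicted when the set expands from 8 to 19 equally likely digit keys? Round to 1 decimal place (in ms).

212.1 ms

Only the slope matters, since a is common to both: ΔRT = b·log₂(n₂/n₁).
log₂(19) − log₂(8) = 4.2479 − 3 = 1.2479.
ΔRT = 170 × 1.2479 = 212.148 ms.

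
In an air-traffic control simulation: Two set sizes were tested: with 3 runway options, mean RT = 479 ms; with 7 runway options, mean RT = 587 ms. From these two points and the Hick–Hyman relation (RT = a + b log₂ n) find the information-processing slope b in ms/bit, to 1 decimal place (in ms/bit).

The slope on a log₂ axis is (587 − 479) / (2.8074 − 1.5850) = 88.351 ms/bit.

88.4 ms/bit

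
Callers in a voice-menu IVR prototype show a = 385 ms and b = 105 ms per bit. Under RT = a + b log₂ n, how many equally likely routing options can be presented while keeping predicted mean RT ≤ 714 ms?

8

Information budget: (714 − 385)/105 = 3.1333 bits, so n ≤ 2^3.1333 = 8.775 → at most 8.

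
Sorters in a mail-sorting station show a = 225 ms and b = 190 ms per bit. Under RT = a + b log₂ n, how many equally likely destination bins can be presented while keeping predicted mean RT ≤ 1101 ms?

24

Information budget: (1101 − 225)/190 = 4.6105 bits, so n ≤ 2^4.6105 = 24.429 → at most 24.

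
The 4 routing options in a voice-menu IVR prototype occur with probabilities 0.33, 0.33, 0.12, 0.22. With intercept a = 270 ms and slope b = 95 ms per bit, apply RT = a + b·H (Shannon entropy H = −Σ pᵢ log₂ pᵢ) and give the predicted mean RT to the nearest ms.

H = 0.33·log₂(1/0.33) + 0.33·log₂(1/0.33) + 0.12·log₂(1/0.12) + 0.22·log₂(1/0.22) = 1.9033 bits.
RT = 270 + 95 × 1.9033 = 450.81 ms.

451 ms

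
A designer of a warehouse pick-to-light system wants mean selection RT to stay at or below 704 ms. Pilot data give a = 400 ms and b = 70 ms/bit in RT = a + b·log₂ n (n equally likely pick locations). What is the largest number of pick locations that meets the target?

20

Information budget: (704 − 400)/70 = 4.3429 bits, so n ≤ 2^4.3429 = 20.292 → at most 20.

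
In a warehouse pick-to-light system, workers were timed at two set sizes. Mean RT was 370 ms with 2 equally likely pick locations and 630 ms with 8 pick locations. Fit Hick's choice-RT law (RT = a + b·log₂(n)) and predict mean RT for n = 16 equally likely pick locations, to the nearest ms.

760 ms

RT is linear in log₂ n, so two points fix the line:
  b = (630 − 370) / (log₂ 8 − log₂ 2) = 260 / (3 − 1) = 130 ms/bit
  a = 370 − 130 × 1 = 240 ms
Then RT(16) = 240 + 130 × log₂ 16 = 240 + 130 × 4 ≈ 760.000 ms.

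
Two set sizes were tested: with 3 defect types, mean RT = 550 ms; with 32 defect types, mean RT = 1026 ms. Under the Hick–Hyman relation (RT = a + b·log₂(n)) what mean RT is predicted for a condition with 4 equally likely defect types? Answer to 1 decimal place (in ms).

607.8 ms

Solve the two-equation system in a and b:
  b = (1026 − 550) / (log₂ 32 − log₂ 3) = 476 / (5 − 1.5850) = 139.384 ms/bit
  a = 550 − 139.384 × 1.5850 = 329.082 ms
Then RT(4) = 329.082 + 139.384 × log₂ 4 = 329.082 + 139.384 × 2 ≈ 607.849 ms.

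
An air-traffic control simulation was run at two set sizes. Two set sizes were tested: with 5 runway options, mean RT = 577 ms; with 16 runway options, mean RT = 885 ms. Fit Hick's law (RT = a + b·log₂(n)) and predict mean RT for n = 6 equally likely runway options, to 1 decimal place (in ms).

625.3 ms

With log₂ n on the abscissa the relation is linear; from the two conditions:
  b = (885 − 577) / (log₂ 16 − log₂ 5) = 308 / (4 − 2.3219) = 183.544 ms/bit
  a = 577 − 183.544 × 2.3219 = 150.824 ms
Then RT(6) = 150.824 + 183.544 × log₂ 6 = 150.824 + 183.544 × 2.5850 ≈ 625.278 ms.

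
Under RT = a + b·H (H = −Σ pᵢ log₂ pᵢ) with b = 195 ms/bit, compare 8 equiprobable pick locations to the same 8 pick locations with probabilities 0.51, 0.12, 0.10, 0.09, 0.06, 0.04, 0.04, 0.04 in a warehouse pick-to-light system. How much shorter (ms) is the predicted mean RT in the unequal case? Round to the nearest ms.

135 ms

Equiprobable entropy H₀ = log₂ 8 = 3.0000 bits.
Skewed entropy H = −Σ pᵢ log₂ pᵢ = 2.3081 bits.
ΔRT = b·(H₀ − H) = 195 × 0.6919 = 134.91 ms.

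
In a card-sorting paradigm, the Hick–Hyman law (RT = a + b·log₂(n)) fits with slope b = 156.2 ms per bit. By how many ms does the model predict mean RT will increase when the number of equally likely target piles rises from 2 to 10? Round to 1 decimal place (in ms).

362.7 ms

Only the slope matters, since a is common to both: ΔRT = b·log₂(n₂/n₁).
log₂(10) − log₂(2) = 3.3219 − 1 = 2.3219.
ΔRT = 156.2 × 2.3219 = 362.685 ms.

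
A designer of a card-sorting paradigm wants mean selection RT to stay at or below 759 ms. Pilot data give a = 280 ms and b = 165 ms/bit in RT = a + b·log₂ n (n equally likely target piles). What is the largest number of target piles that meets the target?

165·log₂ n ≤ 759 − 280 = 479, giving log₂ n ≤ 2.9030 and n ≤ 7.480. The largest whole number is 7.

7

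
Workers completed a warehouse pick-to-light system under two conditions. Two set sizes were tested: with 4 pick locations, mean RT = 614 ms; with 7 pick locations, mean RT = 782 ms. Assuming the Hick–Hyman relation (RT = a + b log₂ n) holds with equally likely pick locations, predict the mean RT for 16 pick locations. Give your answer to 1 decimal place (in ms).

1030.2 ms

With log₂ n on the abscissa the relation is linear; from the two conditions:
  b = (782 − 614) / (log₂ 7 − log₂ 4) = 168 / (2.8074 − 2) = 208.087 ms/bit
  a = 614 − 208.087 × 2 = 197.826 ms
Then RT(16) = 197.826 + 208.087 × log₂ 16 = 197.826 + 208.087 × 4 ≈ 1030.174 ms.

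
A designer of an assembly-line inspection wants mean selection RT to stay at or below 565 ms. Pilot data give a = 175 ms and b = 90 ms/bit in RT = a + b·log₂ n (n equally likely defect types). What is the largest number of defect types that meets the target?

90·log₂ n ≤ 565 − 175 = 390, giving log₂ n ≤ 4.3333 and n ≤ 20.159. The largest whole number is 20.

20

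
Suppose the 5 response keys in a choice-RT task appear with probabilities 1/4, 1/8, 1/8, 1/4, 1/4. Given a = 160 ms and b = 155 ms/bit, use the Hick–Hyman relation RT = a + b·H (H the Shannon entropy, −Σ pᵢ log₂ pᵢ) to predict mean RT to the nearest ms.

H = −Σ pᵢ log₂ pᵢ = 0.25·2 + 0.125·3 + 0.125·3 + 0.25·2 + 0.25·2 = 2.250 bits.
RT = 160 + 155 × 2.250 = 508.75 ms.

509 ms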